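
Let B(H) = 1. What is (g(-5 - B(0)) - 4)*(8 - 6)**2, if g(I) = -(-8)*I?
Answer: -208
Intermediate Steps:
g(I) = 8*I
(g(-5 - B(0)) - 4)*(8 - 6)**2 = (8*(-5 - 1*1) - 4)*(8 - 6)**2 = (8*(-5 - 1) - 4)*2**2 = (8*(-6) - 4)*4 = (-48 - 4)*4 = -52*4 = -208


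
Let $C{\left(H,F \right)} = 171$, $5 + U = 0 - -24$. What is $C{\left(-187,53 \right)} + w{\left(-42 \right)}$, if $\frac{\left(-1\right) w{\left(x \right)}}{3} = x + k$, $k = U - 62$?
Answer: $426$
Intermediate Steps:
$U = 19$ ($U = -5 + \left(0 - -24\right) = -5 + \left(0 + 24\right) = -5 + 24 = 19$)
$k = -43$ ($k = 19 - 62 = -43$)
$w{\left(x \right)} = 129 - 3 x$ ($w{\left(x \right)} = - 3 \left(x - 43\right) = - 3 \left(-43 + x\right) = 129 - 3 x$)
$C{\left(-187,53 \right)} + w{\left(-42 \right)} = 171 + \left(129 - -126\right) = 171 + \left(129 + 126\right) = 171 + 255 = 426$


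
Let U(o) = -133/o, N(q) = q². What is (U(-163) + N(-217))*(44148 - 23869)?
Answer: 155654303560/163 ≈ 9.5493e+8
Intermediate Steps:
(U(-163) + N(-217))*(44148 - 23869) = (-133/(-163) + (-217)²)*(44148 - 23869) = (-133*(-1/163) + 47089)*20279 = (133/163 + 47089)*20279 = (7675640/163)*20279 = 155654303560/163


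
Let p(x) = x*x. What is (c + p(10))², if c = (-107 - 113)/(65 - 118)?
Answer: 30470400/2809 ≈ 10847.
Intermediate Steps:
p(x) = x²
c = 220/53 (c = -220/(-53) = -220*(-1/53) = 220/53 ≈ 4.1509)
(c + p(10))² = (220/53 + 10²)² = (220/53 + 100)² = (5520/53)² = 30470400/2809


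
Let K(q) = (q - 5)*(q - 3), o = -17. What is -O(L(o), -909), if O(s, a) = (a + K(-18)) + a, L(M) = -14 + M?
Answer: 1335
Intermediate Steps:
K(q) = (-5 + q)*(-3 + q)
O(s, a) = 483 + 2*a (O(s, a) = (a + (15 + (-18)² - 8*(-18))) + a = (a + (15 + 324 + 144)) + a = (a + 483) + a = (483 + a) + a = 483 + 2*a)
-O(L(o), -909) = -(483 + 2*(-909)) = -(483 - 1818) = -1*(-1335) = 1335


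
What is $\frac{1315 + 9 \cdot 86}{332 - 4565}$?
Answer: $- \frac{2089}{4233} \approx -0.4935$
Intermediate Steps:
$\frac{1315 + 9 \cdot 86}{332 - 4565} = \frac{1315 + 774}{-4233} = 2089 \left(- \frac{1}{4233}\right) = - \frac{2089}{4233}$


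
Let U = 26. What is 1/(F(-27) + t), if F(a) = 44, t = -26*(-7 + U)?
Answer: -1/450 ≈ -0.0022222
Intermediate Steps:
t = -494 (t = -26*(-7 + 26) = -26*19 = -494)
1/(F(-27) + t) = 1/(44 - 494) = 1/(-450) = -1/450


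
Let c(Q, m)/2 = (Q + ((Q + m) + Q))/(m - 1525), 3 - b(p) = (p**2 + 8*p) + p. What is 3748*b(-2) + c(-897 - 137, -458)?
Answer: 126355948/1983 ≈ 63720.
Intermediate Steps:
b(p) = 3 - p**2 - 9*p (b(p) = 3 - ((p**2 + 8*p) + p) = 3 - (p**2 + 9*p) = 3 + (-p**2 - 9*p) = 3 - p**2 - 9*p)
c(Q, m) = 2*(m + 3*Q)/(-1525 + m) (c(Q, m) = 2*((Q + ((Q + m) + Q))/(m - 1525)) = 2*((Q + (m + 2*Q))/(-1525 + m)) = 2*((m + 3*Q)/(-1525 + m)) = 2*(m + 3*Q)/(-1525 + m))
3748*b(-2) + c(-897 - 137, -458) = 3748*(3 - 1*(-2)**2 - 9*(-2)) + 2*(-458 + 3*(-897 - 137))/(-1525 - 458) = 3748*(3 - 1*4 + 18) + 2*(-458 + 3*(-1034))/(-1983) = 3748*(3 - 4 + 18) + 2*(-1/1983)*(-458 - 3102) = 3748*17 + 2*(-1/1983)*(-3560) = 63716 + 7120/1983 = 126355948/1983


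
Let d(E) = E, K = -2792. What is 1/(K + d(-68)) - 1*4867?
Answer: -13919621/2860 ≈ -4867.0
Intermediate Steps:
1/(K + d(-68)) - 1*4867 = 1/(-2792 - 68) - 1*4867 = 1/(-2860) - 4867 = -1/2860 - 4867 = -13919621/2860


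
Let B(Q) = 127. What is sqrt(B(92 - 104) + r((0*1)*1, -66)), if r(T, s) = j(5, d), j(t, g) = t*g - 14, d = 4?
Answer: sqrt(133) ≈ 11.533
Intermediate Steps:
j(t, g) = -14 + g*t (j(t, g) = g*t - 14 = -14 + g*t)
r(T, s) = 6 (r(T, s) = -14 + 4*5 = -14 + 20 = 6)
sqrt(B(92 - 104) + r((0*1)*1, -66)) = sqrt(127 + 6) = sqrt(133)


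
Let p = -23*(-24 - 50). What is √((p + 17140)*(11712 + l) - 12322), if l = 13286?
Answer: √470999994 ≈ 21703.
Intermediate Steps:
p = 1702 (p = -23*(-74) = 1702)
√((p + 17140)*(11712 + l) - 12322) = √((1702 + 17140)*(11712 + 13286) - 12322) = √(18842*24998 - 12322) = √(471012316 - 12322) = √470999994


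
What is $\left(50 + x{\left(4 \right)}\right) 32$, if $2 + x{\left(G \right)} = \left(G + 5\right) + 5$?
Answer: $1984$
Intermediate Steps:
$x{\left(G \right)} = 8 + G$ ($x{\left(G \right)} = -2 + \left(\left(G + 5\right) + 5\right) = -2 + \left(\left(5 + G\right) + 5\right) = -2 + \left(10 + G\right) = 8 + G$)
$\left(50 + x{\left(4 \right)}\right) 32 = \left(50 + \left(8 + 4\right)\right) 32 = \left(50 + 12\right) 32 = 62 \cdot 32 = 1984$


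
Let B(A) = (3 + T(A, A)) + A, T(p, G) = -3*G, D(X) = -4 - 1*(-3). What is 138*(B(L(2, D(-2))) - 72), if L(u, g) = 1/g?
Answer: -9246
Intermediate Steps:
D(X) = -1 (D(X) = -4 + 3 = -1)
B(A) = 3 - 2*A (B(A) = (3 - 3*A) + A = 3 - 2*A)
138*(B(L(2, D(-2))) - 72) = 138*((3 - 2/(-1)) - 72) = 138*((3 - 2*(-1)) - 72) = 138*((3 + 2) - 72) = 138*(5 - 72) = 138*(-67) = -9246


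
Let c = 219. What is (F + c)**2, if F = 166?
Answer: 148225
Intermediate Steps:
(F + c)**2 = (166 + 219)**2 = 385**2 = 148225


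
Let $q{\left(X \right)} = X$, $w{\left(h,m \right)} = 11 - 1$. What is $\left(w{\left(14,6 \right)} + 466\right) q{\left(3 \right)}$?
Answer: $1428$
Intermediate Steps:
$w{\left(h,m \right)} = 10$
$\left(w{\left(14,6 \right)} + 466\right) q{\left(3 \right)} = \left(10 + 466\right) 3 = 476 \cdot 3 = 1428$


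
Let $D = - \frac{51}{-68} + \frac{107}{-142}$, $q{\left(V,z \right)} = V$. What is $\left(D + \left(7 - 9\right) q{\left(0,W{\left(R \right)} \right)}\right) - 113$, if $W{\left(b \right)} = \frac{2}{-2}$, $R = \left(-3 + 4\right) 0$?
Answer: $- \frac{32093}{284} \approx -113.0$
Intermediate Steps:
$R = 0$ ($R = 1 \cdot 0 = 0$)
$W{\left(b \right)} = -1$ ($W{\left(b \right)} = 2 \left(- \frac{1}{2}\right) = -1$)
$D = - \frac{1}{284}$ ($D = \left(-51\right) \left(- \frac{1}{68}\right) + 107 \left(- \frac{1}{142}\right) = \frac{3}{4} - \frac{107}{142} = - \frac{1}{284} \approx -0.0035211$)
$\left(D + \left(7 - 9\right) q{\left(0,W{\left(R \right)} \right)}\right) - 113 = \left(- \frac{1}{284} + \left(7 - 9\right) 0\right) - 113 = \left(- \frac{1}{284} - 0\right) - 113 = \left(- \frac{1}{284} + 0\right) - 113 = - \frac{1}{284} - 113 = - \frac{32093}{284}$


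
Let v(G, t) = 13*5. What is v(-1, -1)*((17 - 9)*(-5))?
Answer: -2600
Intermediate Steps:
v(G, t) = 65
v(-1, -1)*((17 - 9)*(-5)) = 65*((17 - 9)*(-5)) = 65*(8*(-5)) = 65*(-40) = -2600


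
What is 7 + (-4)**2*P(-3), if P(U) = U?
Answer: -41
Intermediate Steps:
7 + (-4)**2*P(-3) = 7 + (-4)**2*(-3) = 7 + 16*(-3) = 7 - 48 = -41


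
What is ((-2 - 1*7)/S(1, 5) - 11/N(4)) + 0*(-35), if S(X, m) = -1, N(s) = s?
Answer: 25/4 ≈ 6.2500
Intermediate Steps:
((-2 - 1*7)/S(1, 5) - 11/N(4)) + 0*(-35) = ((-2 - 1*7)/(-1) - 11/4) + 0*(-35) = ((-2 - 7)*(-1) - 11*¼) + 0 = (-9*(-1) - 11/4) + 0 = (9 - 11/4) + 0 = 25/4 + 0 = 25/4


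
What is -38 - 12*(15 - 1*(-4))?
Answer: -266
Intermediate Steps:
-38 - 12*(15 - 1*(-4)) = -38 - 12*(15 + 4) = -38 - 12*19 = -38 - 228 = -266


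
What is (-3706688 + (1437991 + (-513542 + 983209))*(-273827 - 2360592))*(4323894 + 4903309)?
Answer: -46371993218607570170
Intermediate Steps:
(-3706688 + (1437991 + (-513542 + 983209))*(-273827 - 2360592))*(4323894 + 4903309) = (-3706688 + (1437991 + 469667)*(-2634419))*9227203 = (-3706688 + 1907658*(-2634419))*9227203 = (-3706688 - 5025570480702)*9227203 = -5025574187390*9227203 = -46371993218607570170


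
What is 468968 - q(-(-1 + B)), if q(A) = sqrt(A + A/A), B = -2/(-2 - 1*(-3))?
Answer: 468966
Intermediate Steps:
B = -2 (B = -2/(-2 + 3) = -2/1 = -2*1 = -2)
q(A) = sqrt(1 + A) (q(A) = sqrt(A + 1) = sqrt(1 + A))
468968 - q(-(-1 + B)) = 468968 - sqrt(1 - (-1 - 2)) = 468968 - sqrt(1 - 1*(-3)) = 468968 - sqrt(1 + 3) = 468968 - sqrt(4) = 468968 - 1*2 = 468968 - 2 = 468966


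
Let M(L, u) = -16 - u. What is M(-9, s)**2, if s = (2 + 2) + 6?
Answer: 676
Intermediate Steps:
s = 10 (s = 4 + 6 = 10)
M(-9, s)**2 = (-16 - 1*10)**2 = (-16 - 10)**2 = (-26)**2 = 676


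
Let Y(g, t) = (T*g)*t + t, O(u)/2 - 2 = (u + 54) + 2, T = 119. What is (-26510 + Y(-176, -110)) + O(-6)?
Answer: 2277324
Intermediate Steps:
O(u) = 116 + 2*u (O(u) = 4 + 2*((u + 54) + 2) = 4 + 2*((54 + u) + 2) = 4 + 2*(56 + u) = 4 + (112 + 2*u) = 116 + 2*u)
Y(g, t) = t + 119*g*t (Y(g, t) = (119*g)*t + t = 119*g*t + t = t + 119*g*t)
(-26510 + Y(-176, -110)) + O(-6) = (-26510 - 110*(1 + 119*(-176))) + (116 + 2*(-6)) = (-26510 - 110*(1 - 20944)) + (116 - 12) = (-26510 - 110*(-20943)) + 104 = (-26510 + 2303730) + 104 = 2277220 + 104 = 2277324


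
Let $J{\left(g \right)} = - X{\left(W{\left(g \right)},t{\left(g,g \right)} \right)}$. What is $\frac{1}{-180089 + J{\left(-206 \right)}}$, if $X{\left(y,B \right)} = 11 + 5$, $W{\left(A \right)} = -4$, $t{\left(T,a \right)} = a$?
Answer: $- \frac{1}{180105} \approx -5.5523 \cdot 10^{-6}$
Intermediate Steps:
$X{\left(y,B \right)} = 16$
$J{\left(g \right)} = -16$ ($J{\left(g \right)} = \left(-1\right) 16 = -16$)
$\frac{1}{-180089 + J{\left(-206 \right)}} = \frac{1}{-180089 - 16} = \frac{1}{-180105} = - \frac{1}{180105}$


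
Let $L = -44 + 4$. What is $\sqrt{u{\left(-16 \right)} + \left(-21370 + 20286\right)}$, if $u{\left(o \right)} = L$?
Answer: $2 i \sqrt{281} \approx 33.526 i$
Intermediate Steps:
$L = -40$
$u{\left(o \right)} = -40$
$\sqrt{u{\left(-16 \right)} + \left(-21370 + 20286\right)} = \sqrt{-40 + \left(-21370 + 20286\right)} = \sqrt{-40 - 1084} = \sqrt{-1124} = 2 i \sqrt{281}$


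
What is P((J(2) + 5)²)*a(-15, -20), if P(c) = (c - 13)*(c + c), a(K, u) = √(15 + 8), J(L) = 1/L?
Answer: 8349*√23/8 ≈ 5005.0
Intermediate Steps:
J(L) = 1/L
a(K, u) = √23
P(c) = 2*c*(-13 + c) (P(c) = (-13 + c)*(2*c) = 2*c*(-13 + c))
P((J(2) + 5)²)*a(-15, -20) = (2*(1/2 + 5)²*(-13 + (1/2 + 5)²))*√23 = (2*(½ + 5)²*(-13 + (½ + 5)²))*√23 = (2*(11/2)²*(-13 + (11/2)²))*√23 = (2*(121/4)*(-13 + 121/4))*√23 = (2*(121/4)*(69/4))*√23 = 8349*√23/8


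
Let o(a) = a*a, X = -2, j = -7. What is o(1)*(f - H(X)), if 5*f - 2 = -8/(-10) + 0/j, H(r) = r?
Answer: 64/25 ≈ 2.5600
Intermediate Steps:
o(a) = a²
f = 14/25 (f = ⅖ + (-8/(-10) + 0/(-7))/5 = ⅖ + (-8*(-⅒) + 0*(-⅐))/5 = ⅖ + (⅘ + 0)/5 = ⅖ + (⅕)*(⅘) = ⅖ + 4/25 = 14/25 ≈ 0.56000)
o(1)*(f - H(X)) = 1²*(14/25 - 1*(-2)) = 1*(14/25 + 2) = 1*(64/25) = 64/25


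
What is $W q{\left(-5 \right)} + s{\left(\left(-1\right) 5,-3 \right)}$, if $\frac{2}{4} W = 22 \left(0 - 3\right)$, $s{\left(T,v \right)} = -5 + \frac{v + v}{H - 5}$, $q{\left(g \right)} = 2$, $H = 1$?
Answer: $- \frac{535}{2} \approx -267.5$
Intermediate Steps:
$s{\left(T,v \right)} = -5 - \frac{v}{2}$ ($s{\left(T,v \right)} = -5 + \frac{v + v}{1 - 5} = -5 + \frac{2 v}{-4} = -5 + 2 v \left(- \frac{1}{4}\right) = -5 - \frac{v}{2}$)
$W = -132$ ($W = 2 \cdot 22 \left(0 - 3\right) = 2 \cdot 22 \left(-3\right) = 2 \left(-66\right) = -132$)
$W q{\left(-5 \right)} + s{\left(\left(-1\right) 5,-3 \right)} = \left(-132\right) 2 - \frac{7}{2} = -264 + \left(-5 + \frac{3}{2}\right) = -264 - \frac{7}{2} = - \frac{535}{2}$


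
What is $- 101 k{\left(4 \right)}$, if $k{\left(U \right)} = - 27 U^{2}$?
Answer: $43632$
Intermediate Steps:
$- 101 k{\left(4 \right)} = - 101 \left(- 27 \cdot 4^{2}\right) = - 101 \left(\left(-27\right) 16\right) = \left(-101\right) \left(-432\right) = 43632$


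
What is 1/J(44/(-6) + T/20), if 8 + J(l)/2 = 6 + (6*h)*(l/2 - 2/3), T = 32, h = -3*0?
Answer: -¼ ≈ -0.25000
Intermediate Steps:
h = 0
J(l) = -4 (J(l) = -16 + 2*(6 + (6*0)*(l/2 - 2/3)) = -16 + 2*(6 + 0*(l*(½) - 2*⅓)) = -16 + 2*(6 + 0*(l/2 - ⅔)) = -16 + 2*(6 + 0*(-⅔ + l/2)) = -16 + 2*(6 + 0) = -16 + 2*6 = -16 + 12 = -4)
1/J(44/(-6) + T/20) = 1/(-4) = -¼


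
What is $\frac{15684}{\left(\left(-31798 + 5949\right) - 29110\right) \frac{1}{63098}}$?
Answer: $- \frac{989629032}{54959} \approx -18007.0$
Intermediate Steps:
$\frac{15684}{\left(\left(-31798 + 5949\right) - 29110\right) \frac{1}{63098}} = \frac{15684}{\left(-25849 - 29110\right) \frac{1}{63098}} = \frac{15684}{\left(-54959\right) \frac{1}{63098}} = \frac{15684}{- \frac{54959}{63098}} = 15684 \left(- \frac{63098}{54959}\right) = - \frac{989629032}{54959}$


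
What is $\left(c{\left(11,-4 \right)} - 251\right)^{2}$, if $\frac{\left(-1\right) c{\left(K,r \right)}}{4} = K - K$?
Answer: $63001$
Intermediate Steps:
$c{\left(K,r \right)} = 0$ ($c{\left(K,r \right)} = - 4 \left(K - K\right) = \left(-4\right) 0 = 0$)
$\left(c{\left(11,-4 \right)} - 251\right)^{2} = \left(0 - 251\right)^{2} = \left(-251\right)^{2} = 63001$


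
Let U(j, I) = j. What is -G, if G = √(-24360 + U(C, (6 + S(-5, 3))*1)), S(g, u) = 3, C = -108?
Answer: -2*I*√6117 ≈ -156.42*I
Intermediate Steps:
G = 2*I*√6117 (G = √(-24360 - 108) = √(-24468) = 2*I*√6117 ≈ 156.42*I)
-G = -2*I*√6117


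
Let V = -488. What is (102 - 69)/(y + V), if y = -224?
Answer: -33/712 ≈ -0.046348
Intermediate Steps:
(102 - 69)/(y + V) = (102 - 69)/(-224 - 488) = 33/(-712) = 33*(-1/712) = -33/712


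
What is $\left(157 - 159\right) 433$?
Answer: $-866$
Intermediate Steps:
$\left(157 - 159\right) 433 = \left(-2\right) 433 = -866$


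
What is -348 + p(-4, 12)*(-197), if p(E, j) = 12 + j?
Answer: -5076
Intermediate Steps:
-348 + p(-4, 12)*(-197) = -348 + (12 + 12)*(-197) = -348 + 24*(-197) = -348 - 4728 = -5076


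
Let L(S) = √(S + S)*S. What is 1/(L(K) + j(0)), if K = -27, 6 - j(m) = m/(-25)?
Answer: 1/6567 + 9*I*√6/4378 ≈ 0.00015228 + 0.0050355*I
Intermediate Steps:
j(m) = 6 + m/25 (j(m) = 6 - m/(-25) = 6 - m*(-1)/25 = 6 - (-1)*m/25 = 6 + m/25)
L(S) = √2*S^(3/2) (L(S) = √(2*S)*S = (√2*√S)*S = √2*S^(3/2))
1/(L(K) + j(0)) = 1/(√2*(-27)^(3/2) + (6 + (1/25)*0)) = 1/(√2*(-81*I*√3) + (6 + 0)) = 1/(-81*I*√6 + 6) = 1/(6 - 81*I*√6)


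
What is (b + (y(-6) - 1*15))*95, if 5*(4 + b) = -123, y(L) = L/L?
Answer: -4047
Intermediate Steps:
y(L) = 1
b = -143/5 (b = -4 + (1/5)*(-123) = -4 - 123/5 = -143/5 ≈ -28.600)
(b + (y(-6) - 1*15))*95 = (-143/5 + (1 - 1*15))*95 = (-143/5 + (1 - 15))*95 = (-143/5 - 14)*95 = -213/5*95 = -4047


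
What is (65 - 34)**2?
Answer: 961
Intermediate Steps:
(65 - 34)**2 = 31**2 = 961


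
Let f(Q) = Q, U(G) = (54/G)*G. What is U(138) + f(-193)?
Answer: -139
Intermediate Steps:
U(G) = 54
U(138) + f(-193) = 54 - 193 = -139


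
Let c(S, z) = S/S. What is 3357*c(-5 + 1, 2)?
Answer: 3357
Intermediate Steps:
c(S, z) = 1
3357*c(-5 + 1, 2) = 3357*1 = 3357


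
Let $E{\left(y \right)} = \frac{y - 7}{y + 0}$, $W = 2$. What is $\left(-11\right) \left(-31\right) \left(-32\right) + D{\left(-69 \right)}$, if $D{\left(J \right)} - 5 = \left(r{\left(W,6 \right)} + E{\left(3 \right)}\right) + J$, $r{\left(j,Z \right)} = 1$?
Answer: $- \frac{32929}{3} \approx -10976.0$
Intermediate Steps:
$E{\left(y \right)} = \frac{-7 + y}{y}$
$D{\left(J \right)} = \frac{14}{3} + J$ ($D{\left(J \right)} = 5 + \left(\left(1 + \frac{-7 + 3}{3}\right) + J\right) = 5 + \left(\left(1 + \frac{1}{3} \left(-4\right)\right) + J\right) = 5 + \left(\left(1 - \frac{4}{3}\right) + J\right) = 5 + \left(- \frac{1}{3} + J\right) = \frac{14}{3} + J$)
$\left(-11\right) \left(-31\right) \left(-32\right) + D{\left(-69 \right)} = \left(-11\right) \left(-31\right) \left(-32\right) + \left(\frac{14}{3} - 69\right) = 341 \left(-32\right) - \frac{193}{3} = -10912 - \frac{193}{3} = - \frac{32929}{3}$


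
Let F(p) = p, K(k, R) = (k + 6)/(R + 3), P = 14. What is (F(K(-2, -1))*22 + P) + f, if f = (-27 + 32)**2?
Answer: 83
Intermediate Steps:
K(k, R) = (6 + k)/(3 + R)
f = 25 (f = 5**2 = 25)
(F(K(-2, -1))*22 + P) + f = (((6 - 2)/(3 - 1))*22 + 14) + 25 = ((4/2)*22 + 14) + 25 = (((1/2)*4)*22 + 14) + 25 = (2*22 + 14) + 25 = (44 + 14) + 25 = 58 + 25 = 83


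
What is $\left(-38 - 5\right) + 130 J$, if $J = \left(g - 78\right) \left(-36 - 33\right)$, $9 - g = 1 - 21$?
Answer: $439487$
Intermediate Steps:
$g = 29$ ($g = 9 - \left(1 - 21\right) = 9 - -20 = 9 + 20 = 29$)
$J = 3381$ ($J = \left(29 - 78\right) \left(-36 - 33\right) = \left(-49\right) \left(-69\right) = 3381$)
$\left(-38 - 5\right) + 130 J = \left(-38 - 5\right) + 130 \cdot 3381 = \left(-38 - 5\right) + 439530 = -43 + 439530 = 439487$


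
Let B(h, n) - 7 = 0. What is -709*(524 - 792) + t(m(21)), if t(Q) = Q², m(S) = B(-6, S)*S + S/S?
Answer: 211916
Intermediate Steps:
B(h, n) = 7 (B(h, n) = 7 + 0 = 7)
m(S) = 1 + 7*S (m(S) = 7*S + S/S = 7*S + 1 = 1 + 7*S)
-709*(524 - 792) + t(m(21)) = -709*(524 - 792) + (1 + 7*21)² = -709*(-268) + (1 + 147)² = 190012 + 148² = 190012 + 21904 = 211916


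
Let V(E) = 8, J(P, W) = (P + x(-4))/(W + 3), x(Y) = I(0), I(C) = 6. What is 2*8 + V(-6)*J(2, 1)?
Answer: 32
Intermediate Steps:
x(Y) = 6
J(P, W) = (6 + P)/(3 + W) (J(P, W) = (P + 6)/(W + 3) = (6 + P)/(3 + W))
2*8 + V(-6)*J(2, 1) = 2*8 + 8*((6 + 2)/(3 + 1)) = 16 + 8*(8/4) = 16 + 8*((¼)*8) = 16 + 8*2 = 16 + 16 = 32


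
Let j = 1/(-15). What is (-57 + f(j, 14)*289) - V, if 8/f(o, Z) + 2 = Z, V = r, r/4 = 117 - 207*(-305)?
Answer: -758617/3 ≈ -2.5287e+5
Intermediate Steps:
r = 253008 (r = 4*(117 - 207*(-305)) = 4*(117 + 63135) = 4*63252 = 253008)
V = 253008
j = -1/15 ≈ -0.066667
f(o, Z) = 8/(-2 + Z)
(-57 + f(j, 14)*289) - V = (-57 + (8/(-2 + 14))*289) - 1*253008 = (-57 + (8/12)*289) - 253008 = (-57 + (8*(1/12))*289) - 253008 = (-57 + (⅔)*289) - 253008 = (-57 + 578/3) - 253008 = 407/3 - 253008 = -758617/3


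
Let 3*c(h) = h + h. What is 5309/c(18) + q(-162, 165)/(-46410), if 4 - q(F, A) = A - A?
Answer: 13688369/30940 ≈ 442.42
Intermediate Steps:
q(F, A) = 4 (q(F, A) = 4 - (A - A) = 4 - 1*0 = 4 + 0 = 4)
c(h) = 2*h/3 (c(h) = (h + h)/3 = (2*h)/3 = 2*h/3)
5309/c(18) + q(-162, 165)/(-46410) = 5309/(((⅔)*18)) + 4/(-46410) = 5309/12 + 4*(-1/46410) = 5309*(1/12) - 2/23205 = 5309/12 - 2/23205 = 13688369/30940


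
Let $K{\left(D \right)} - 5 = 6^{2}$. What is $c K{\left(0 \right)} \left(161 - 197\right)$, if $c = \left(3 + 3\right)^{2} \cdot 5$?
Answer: $-265680$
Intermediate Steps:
$K{\left(D \right)} = 41$ ($K{\left(D \right)} = 5 + 6^{2} = 5 + 36 = 41$)
$c = 180$ ($c = 6^{2} \cdot 5 = 36 \cdot 5 = 180$)
$c K{\left(0 \right)} \left(161 - 197\right) = 180 \cdot 41 \left(161 - 197\right) = 7380 \left(-36\right) = -265680$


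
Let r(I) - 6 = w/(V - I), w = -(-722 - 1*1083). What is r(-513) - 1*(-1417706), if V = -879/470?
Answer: 340579219822/240231 ≈ 1.4177e+6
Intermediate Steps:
w = 1805 (w = -(-722 - 1083) = -1*(-1805) = 1805)
V = -879/470 (V = -879*1/470 = -879/470 ≈ -1.8702)
r(I) = 6 + 1805/(-879/470 - I)
r(-513) - 1*(-1417706) = 4*(-210769 + 705*(-513))/(879 + 470*(-513)) - 1*(-1417706) = 4*(-210769 - 361665)/(879 - 241110) + 1417706 = 4*(-572434)/(-240231) + 1417706 = 4*(-1/240231)*(-572434) + 1417706 = 2289736/240231 + 1417706 = 340579219822/240231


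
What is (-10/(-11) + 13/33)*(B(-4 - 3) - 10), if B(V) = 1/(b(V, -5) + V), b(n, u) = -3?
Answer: -4343/330 ≈ -13.161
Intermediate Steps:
B(V) = 1/(-3 + V)
(-10/(-11) + 13/33)*(B(-4 - 3) - 10) = (-10/(-11) + 13/33)*(1/(-3 + (-4 - 3)) - 10) = (-10*(-1/11) + 13*(1/33))*(1/(-3 - 7) - 10) = (10/11 + 13/33)*(1/(-10) - 10) = 43*(-1/10 - 10)/33 = (43/33)*(-101/10) = -4343/330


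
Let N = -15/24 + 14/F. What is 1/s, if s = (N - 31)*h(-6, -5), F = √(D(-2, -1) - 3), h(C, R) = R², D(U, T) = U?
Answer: -2024/1662945 + 896*I*√5/8314725 ≈ -0.0012171 + 0.00024096*I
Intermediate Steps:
F = I*√5 (F = √(-2 - 3) = √(-5) = I*√5 ≈ 2.2361*I)
N = -5/8 - 14*I*√5/5 (N = -15/24 + 14/((I*√5)) = -15*1/24 + 14*(-I*√5/5) = -5/8 - 14*I*√5/5 ≈ -0.625 - 6.261*I)
s = -6325/8 - 70*I*√5 (s = ((-5/8 - 14*I*√5/5) - 31)*(-5)² = (-253/8 - 14*I*√5/5)*25 = -6325/8 - 70*I*√5 ≈ -790.63 - 156.52*I)
1/s = 1/(-6325/8 - 70*I*√5)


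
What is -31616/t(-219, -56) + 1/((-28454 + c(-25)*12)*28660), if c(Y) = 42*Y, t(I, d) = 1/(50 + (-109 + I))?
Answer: 10341496346654719/1176607640 ≈ 8.7892e+6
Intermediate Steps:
t(I, d) = 1/(-59 + I)
-31616/t(-219, -56) + 1/((-28454 + c(-25)*12)*28660) = -31616/(1/(-59 - 219)) + 1/(-28454 + (42*(-25))*12*28660) = -31616/(1/(-278)) + (1/28660)/(-28454 - 1050*12) = -31616/(-1/278) + (1/28660)/(-28454 - 12600) = -31616*(-278) + (1/28660)/(-41054) = 8789248 - 1/41054*1/28660 = 8789248 - 1/1176607640 = 10341496346654719/1176607640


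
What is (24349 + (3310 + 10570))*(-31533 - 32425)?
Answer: -2445050382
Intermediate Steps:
(24349 + (3310 + 10570))*(-31533 - 32425) = (24349 + 13880)*(-63958) = 38229*(-63958) = -2445050382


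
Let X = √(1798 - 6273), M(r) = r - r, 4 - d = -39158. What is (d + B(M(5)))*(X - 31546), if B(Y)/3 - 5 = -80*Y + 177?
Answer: -1252628568 + 198540*I*√179 ≈ -1.2526e+9 + 2.6563e+6*I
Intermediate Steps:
d = 39162 (d = 4 - 1*(-39158) = 4 + 39158 = 39162)
M(r) = 0
B(Y) = 546 - 240*Y (B(Y) = 15 + 3*(-80*Y + 177) = 15 + 3*(177 - 80*Y) = 15 + (531 - 240*Y) = 546 - 240*Y)
X = 5*I*√179 (X = √(-4475) = 5*I*√179 ≈ 66.895*I)
(d + B(M(5)))*(X - 31546) = (39162 + (546 - 240*0))*(5*I*√179 - 31546) = (39162 + (546 + 0))*(-31546 + 5*I*√179) = (39162 + 546)*(-31546 + 5*I*√179) = 39708*(-31546 + 5*I*√179) = -1252628568 + 198540*I*√179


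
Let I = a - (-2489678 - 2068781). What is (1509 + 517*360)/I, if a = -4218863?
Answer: 187629/339596 ≈ 0.55251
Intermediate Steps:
I = 339596 (I = -4218863 - (-2489678 - 2068781) = -4218863 - 1*(-4558459) = -4218863 + 4558459 = 339596)
(1509 + 517*360)/I = (1509 + 517*360)/339596 = (1509 + 186120)*(1/339596) = 187629*(1/339596) = 187629/339596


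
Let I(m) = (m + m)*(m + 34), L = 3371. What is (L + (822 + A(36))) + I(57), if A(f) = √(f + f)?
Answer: 14567 + 6*√2 ≈ 14575.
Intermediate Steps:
A(f) = √2*√f (A(f) = √(2*f) = √2*√f)
I(m) = 2*m*(34 + m) (I(m) = (2*m)*(34 + m) = 2*m*(34 + m))
(L + (822 + A(36))) + I(57) = (3371 + (822 + √2*√36)) + 2*57*(34 + 57) = (3371 + (822 + √2*6)) + 2*57*91 = (3371 + (822 + 6*√2)) + 10374 = (4193 + 6*√2) + 10374 = 14567 + 6*√2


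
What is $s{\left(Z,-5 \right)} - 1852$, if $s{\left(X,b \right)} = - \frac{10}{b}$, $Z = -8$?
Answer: $-1850$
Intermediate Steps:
$s{\left(Z,-5 \right)} - 1852 = - \frac{10}{-5} - 1852 = \left(-10\right) \left(- \frac{1}{5}\right) - 1852 = 2 - 1852 = -1850$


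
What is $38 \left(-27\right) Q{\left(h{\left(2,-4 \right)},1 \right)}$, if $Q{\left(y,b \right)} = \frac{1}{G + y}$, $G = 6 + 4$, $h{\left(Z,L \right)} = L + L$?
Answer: $-513$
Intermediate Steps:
$h{\left(Z,L \right)} = 2 L$
$G = 10$
$Q{\left(y,b \right)} = \frac{1}{10 + y}$
$38 \left(-27\right) Q{\left(h{\left(2,-4 \right)},1 \right)} = \frac{38 \left(-27\right)}{10 + 2 \left(-4\right)} = - \frac{1026}{10 - 8} = - \frac{1026}{2} = \left(-1026\right) \frac{1}{2} = -513$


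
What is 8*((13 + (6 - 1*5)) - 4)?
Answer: 80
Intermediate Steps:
8*((13 + (6 - 1*5)) - 4) = 8*((13 + (6 - 5)) - 4) = 8*((13 + 1) - 4) = 8*(14 - 4) = 8*10 = 80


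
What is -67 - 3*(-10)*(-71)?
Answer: -2197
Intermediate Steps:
-67 - 3*(-10)*(-71) = -67 + 30*(-71) = -67 - 2130 = -2197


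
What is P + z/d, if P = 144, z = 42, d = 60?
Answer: 1447/10 ≈ 144.70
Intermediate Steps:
P + z/d = 144 + 42/60 = 144 + 42*(1/60) = 144 + 7/10 = 1447/10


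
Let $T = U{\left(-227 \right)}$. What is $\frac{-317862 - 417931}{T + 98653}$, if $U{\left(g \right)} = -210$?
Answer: $- \frac{735793}{98443} \approx -7.4743$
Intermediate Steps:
$T = -210$
$\frac{-317862 - 417931}{T + 98653} = \frac{-317862 - 417931}{-210 + 98653} = - \frac{735793}{98443}$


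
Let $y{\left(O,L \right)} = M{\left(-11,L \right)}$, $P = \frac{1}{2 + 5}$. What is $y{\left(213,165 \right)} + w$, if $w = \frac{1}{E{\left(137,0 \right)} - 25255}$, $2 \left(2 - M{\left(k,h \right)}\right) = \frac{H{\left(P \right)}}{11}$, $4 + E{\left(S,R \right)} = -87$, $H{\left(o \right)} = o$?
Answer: $\frac{1945267}{975821} \approx 1.9935$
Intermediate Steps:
$P = \frac{1}{7} \approx 0.14286$
$E{\left(S,R \right)} = -91$ ($E{\left(S,R \right)} = -4 - 87 = -91$)
$M{\left(k,h \right)} = \frac{307}{154}$ ($M{\left(k,h \right)} = 2 - \frac{\frac{1}{7} \cdot \frac{1}{11}}{2} = 2 - \frac{1}{154} = \frac{307}{154}$)
$y{\left(O,L \right)} = \frac{307}{154}$
$w = - \frac{1}{25346}$ ($w = \frac{1}{-91 - 25255} = \frac{1}{-25346} = - \frac{1}{25346} \approx -3.9454 \cdot 10^{-5}$)
$y{\left(213,165 \right)} + w = \frac{307}{154} - \frac{1}{25346} = \frac{1945267}{975821}$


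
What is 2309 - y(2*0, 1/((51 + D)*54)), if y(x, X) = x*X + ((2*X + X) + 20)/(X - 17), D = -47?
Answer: 8480662/3671 ≈ 2310.2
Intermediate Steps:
y(x, X) = X*x + (20 + 3*X)/(-17 + X) (y(x, X) = X*x + (3*X + 20)/(-17 + X) = X*x + (20 + 3*X)/(-17 + X))
2309 - y(2*0, 1/((51 + D)*54)) = 2309 - (20 + 3*(1/((51 - 47)*54)) + (2*0)*(1/((51 - 47)*54))² - 17*1/((51 - 47)*54)*2*0)/(-17 + 1/((51 - 47)*54)) = 2309 - (20 + 3*((1/54)/4) + 0*((1/54)/4)² - 17*(1/54)/4*0)/(-17 + (1/54)/4) = 2309 - (20 + 3*((¼)*(1/54)) + 0*((¼)*(1/54))² - 17*(¼)*(1/54)*0)/(-17 + (¼)*(1/54)) = 2309 - (20 + 3*(1/216) + 0*(1/216)² - 17*1/216*0)/(-17 + 1/216) = 2309 - (20 + 1/72 + 0*(1/46656) + 0)/(-3671/216) = 2309 - (-216)*(20 + 1/72 + 0 + 0)/3671 = 2309 - (-216)*1441/(3671*72) = 2309 - 1*(-4323/3671) = 2309 + 4323/3671 = 8480662/3671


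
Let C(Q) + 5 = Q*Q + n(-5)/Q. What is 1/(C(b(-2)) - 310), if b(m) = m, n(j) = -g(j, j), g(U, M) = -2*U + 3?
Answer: -2/609 ≈ -0.0032841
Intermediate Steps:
g(U, M) = 3 - 2*U
n(j) = -3 + 2*j (n(j) = -(3 - 2*j) = -3 + 2*j)
C(Q) = -5 + Q**2 - 13/Q (C(Q) = -5 + (Q*Q + (-3 + 2*(-5))/Q) = -5 + (Q**2 + (-3 - 10)/Q) = -5 + (Q**2 - 13/Q) = -5 + Q**2 - 13/Q)
1/(C(b(-2)) - 310) = 1/((-5 + (-2)**2 - 13/(-2)) - 310) = 1/((-5 + 4 - 13*(-1/2)) - 310) = 1/((-5 + 4 + 13/2) - 310) = 1/(11/2 - 310) = 1/(-609/2) = -2/609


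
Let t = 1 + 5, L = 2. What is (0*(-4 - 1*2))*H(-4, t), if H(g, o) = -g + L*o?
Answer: 0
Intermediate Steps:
t = 6
H(g, o) = -g + 2*o
(0*(-4 - 1*2))*H(-4, t) = (0*(-4 - 1*2))*(-1*(-4) + 2*6) = (0*(-4 - 2))*(4 + 12) = (0*(-6))*16 = 0*16 = 0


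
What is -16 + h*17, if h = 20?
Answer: 324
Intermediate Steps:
-16 + h*17 = -16 + 20*17 = -16 + 340 = 324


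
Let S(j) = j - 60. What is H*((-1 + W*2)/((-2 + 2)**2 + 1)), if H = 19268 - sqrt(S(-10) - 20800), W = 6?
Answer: 211948 - 11*I*sqrt(20870) ≈ 2.1195e+5 - 1589.1*I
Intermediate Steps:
S(j) = -60 + j
H = 19268 - I*sqrt(20870) (H = 19268 - sqrt((-60 - 10) - 20800) = 19268 - sqrt(-70 - 20800) = 19268 - sqrt(-20870) = 19268 - I*sqrt(20870) ≈ 19268.0 - 144.46*I)
H*((-1 + W*2)/((-2 + 2)**2 + 1)) = (19268 - I*sqrt(20870))*((-1 + 6*2)/((-2 + 2)**2 + 1)) = (19268 - I*sqrt(20870))*((-1 + 12)/(0**2 + 1)) = (19268 - I*sqrt(20870))*(11/(0 + 1)) = (19268 - I*sqrt(20870))*(11/1) = (19268 - I*sqrt(20870))*(11*1) = (19268 - I*sqrt(20870))*11 = 211948 - 11*I*sqrt(20870)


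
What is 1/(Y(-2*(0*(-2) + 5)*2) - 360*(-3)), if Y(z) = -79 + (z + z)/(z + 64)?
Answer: 11/11001 ≈ 0.00099991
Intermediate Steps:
Y(z) = -79 + 2*z/(64 + z) (Y(z) = -79 + (2*z)/(64 + z) = -79 + 2*z/(64 + z))
1/(Y(-2*(0*(-2) + 5)*2) - 360*(-3)) = 1/((-5056 - 77*(-2*(0*(-2) + 5))*2)/(64 - 2*(0*(-2) + 5)*2) - 360*(-3)) = 1/((-5056 - 77*(-2*(0 + 5))*2)/(64 - 2*(0 + 5)*2) + 1080) = 1/((-5056 - 77*(-2*5)*2)/(64 - 2*5*2) + 1080) = 1/((-5056 - (-770)*2)/(64 - 10*2) + 1080) = 1/((-5056 - 77*(-20))/(64 - 20) + 1080) = 1/((-5056 + 1540)/44 + 1080) = 1/((1/44)*(-3516) + 1080) = 1/(-879/11 + 1080) = 1/(11001/11) = 11/11001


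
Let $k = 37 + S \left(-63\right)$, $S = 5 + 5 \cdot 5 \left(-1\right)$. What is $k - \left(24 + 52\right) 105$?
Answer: $-6683$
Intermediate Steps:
$S = -20$ ($S = 5 + 5 \left(-5\right) = 5 - 25 = -20$)
$k = 1297$ ($k = 37 - -1260 = 37 + 1260 = 1297$)
$k - \left(24 + 52\right) 105 = 1297 - \left(24 + 52\right) 105 = 1297 - 76 \cdot 105 = 1297 - 7980 = -6683$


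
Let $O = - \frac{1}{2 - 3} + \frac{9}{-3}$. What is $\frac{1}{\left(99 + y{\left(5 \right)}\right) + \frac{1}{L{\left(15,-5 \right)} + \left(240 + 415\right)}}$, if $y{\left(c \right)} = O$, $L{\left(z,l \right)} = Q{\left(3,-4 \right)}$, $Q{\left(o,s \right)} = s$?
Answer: $\frac{651}{63148} \approx 0.010309$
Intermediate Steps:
$L{\left(z,l \right)} = -4$
$O = -2$ ($O = - \frac{1}{-1} + 9 \left(- \frac{1}{3}\right) = \left(-1\right) \left(-1\right) - 3 = 1 - 3 = -2$)
$y{\left(c \right)} = -2$
$\frac{1}{\left(99 + y{\left(5 \right)}\right) + \frac{1}{L{\left(15,-5 \right)} + \left(240 + 415\right)}} = \frac{1}{\left(99 - 2\right) + \frac{1}{-4 + \left(240 + 415\right)}} = \frac{1}{97 + \frac{1}{-4 + 655}} = \frac{1}{97 + \frac{1}{651}} = \frac{1}{\frac{63148}{651}} = \frac{651}{63148}$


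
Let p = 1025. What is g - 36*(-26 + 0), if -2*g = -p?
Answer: 2897/2 ≈ 1448.5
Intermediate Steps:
g = 1025/2 (g = -(-1)*1025/2 = -½*(-1025) = 1025/2 ≈ 512.50)
g - 36*(-26 + 0) = 1025/2 - 36*(-26 + 0) = 1025/2 - 36*(-26) = 1025/2 - 1*(-936) = 1025/2 + 936 = 2897/2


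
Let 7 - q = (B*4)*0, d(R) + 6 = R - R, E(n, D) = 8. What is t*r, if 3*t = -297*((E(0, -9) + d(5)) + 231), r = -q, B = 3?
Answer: 161469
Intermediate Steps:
d(R) = -6 (d(R) = -6 + (R - R) = -6 + 0 = -6)
q = 7 (q = 7 - 3*4*0 = 7 - 12*0 = 7 - 1*0 = 7 + 0 = 7)
r = -7 (r = -1*7 = -7)
t = -23067 (t = (-297*((8 - 6) + 231))/3 = (-297*(2 + 231))/3 = (-297*233)/3 = (1/3)*(-69201) = -23067)
t*r = -23067*(-7) = 161469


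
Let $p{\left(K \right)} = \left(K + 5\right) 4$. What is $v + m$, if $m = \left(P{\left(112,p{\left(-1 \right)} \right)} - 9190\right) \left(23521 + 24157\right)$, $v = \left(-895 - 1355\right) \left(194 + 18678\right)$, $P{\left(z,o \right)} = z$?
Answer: $-475282884$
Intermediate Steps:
$p{\left(K \right)} = 20 + 4 K$ ($p{\left(K \right)} = \left(5 + K\right) 4 = 20 + 4 K$)
$v = -42462000$ ($v = \left(-2250\right) 18872 = -42462000$)
$m = -432820884$ ($m = \left(112 - 9190\right) \left(23521 + 24157\right) = \left(-9078\right) 47678 = -432820884$)
$v + m = -42462000 - 432820884 = -475282884$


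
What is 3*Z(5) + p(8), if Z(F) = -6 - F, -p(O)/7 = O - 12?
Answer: -5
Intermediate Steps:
p(O) = 84 - 7*O (p(O) = -7*(O - 12) = -7*(-12 + O) = 84 - 7*O)
3*Z(5) + p(8) = 3*(-6 - 1*5) + (84 - 7*8) = 3*(-6 - 5) + (84 - 56) = 3*(-11) + 28 = -33 + 28 = -5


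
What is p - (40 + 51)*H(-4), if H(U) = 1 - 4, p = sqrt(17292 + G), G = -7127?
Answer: 273 + sqrt(10165) ≈ 373.82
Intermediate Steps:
p = sqrt(10165) (p = sqrt(17292 - 7127) = sqrt(10165) ≈ 100.82)
H(U) = -3
p - (40 + 51)*H(-4) = sqrt(10165) - (40 + 51)*(-3) = sqrt(10165) - 91*(-3) = sqrt(10165) - 1*(-273) = sqrt(10165) + 273 = 273 + sqrt(10165)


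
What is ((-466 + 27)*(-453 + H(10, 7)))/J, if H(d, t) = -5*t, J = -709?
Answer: -214232/709 ≈ -302.16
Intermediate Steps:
((-466 + 27)*(-453 + H(10, 7)))/J = ((-466 + 27)*(-453 - 5*7))/(-709) = -439*(-453 - 35)*(-1/709) = -439*(-488)*(-1/709) = 214232*(-1/709) = -214232/709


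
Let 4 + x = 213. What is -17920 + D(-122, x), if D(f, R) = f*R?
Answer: -43418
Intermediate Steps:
x = 209 (x = -4 + 213 = 209)
D(f, R) = R*f
-17920 + D(-122, x) = -17920 + 209*(-122) = -17920 - 25498 = -43418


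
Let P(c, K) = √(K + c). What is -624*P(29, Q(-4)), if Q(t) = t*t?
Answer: -1872*√5 ≈ -4185.9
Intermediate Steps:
Q(t) = t²
-624*P(29, Q(-4)) = -624*√((-4)² + 29) = -624*√(16 + 29) = -1872*√5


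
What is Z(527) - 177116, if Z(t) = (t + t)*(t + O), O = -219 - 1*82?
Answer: 61088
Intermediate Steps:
O = -301 (O = -219 - 82 = -301)
Z(t) = 2*t*(-301 + t) (Z(t) = (t + t)*(t - 301) = (2*t)*(-301 + t) = 2*t*(-301 + t))
Z(527) - 177116 = 2*527*(-301 + 527) - 177116 = 2*527*226 - 177116 = 238204 - 177116 = 61088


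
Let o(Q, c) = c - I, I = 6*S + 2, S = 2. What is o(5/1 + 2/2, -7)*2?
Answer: -42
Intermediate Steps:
I = 14 (I = 6*2 + 2 = 12 + 2 = 14)
o(Q, c) = -14 + c (o(Q, c) = c - 1*14 = c - 14 = -14 + c)
o(5/1 + 2/2, -7)*2 = (-14 - 7)*2 = -21*2 = -42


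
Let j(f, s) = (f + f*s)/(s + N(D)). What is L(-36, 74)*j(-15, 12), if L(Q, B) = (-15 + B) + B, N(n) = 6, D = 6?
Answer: -8645/6 ≈ -1440.8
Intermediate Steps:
j(f, s) = (f + f*s)/(6 + s) (j(f, s) = (f + f*s)/(s + 6) = (f + f*s)/(6 + s))
L(Q, B) = -15 + 2*B
L(-36, 74)*j(-15, 12) = (-15 + 2*74)*(-15*(1 + 12)/(6 + 12)) = (-15 + 148)*(-15*13/18) = 133*(-15*1/18*13) = 133*(-65/6) = -8645/6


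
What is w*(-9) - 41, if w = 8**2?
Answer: -617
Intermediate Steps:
w = 64
w*(-9) - 41 = 64*(-9) - 41 = -576 - 41 = -617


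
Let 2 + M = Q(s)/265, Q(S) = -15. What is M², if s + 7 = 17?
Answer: 11881/2809 ≈ 4.2296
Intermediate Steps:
s = 10 (s = -7 + 17 = 10)
M = -109/53 (M = -2 - 15/265 = -2 - 15*1/265 = -2 - 3/53 = -109/53 ≈ -2.0566)
M² = (-109/53)² = 11881/2809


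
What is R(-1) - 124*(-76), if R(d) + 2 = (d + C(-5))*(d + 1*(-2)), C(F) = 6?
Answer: 9407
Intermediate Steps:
R(d) = -2 + (-2 + d)*(6 + d) (R(d) = -2 + (d + 6)*(d + 1*(-2)) = -2 + (6 + d)*(d - 2) = -2 + (6 + d)*(-2 + d) = -2 + (-2 + d)*(6 + d))
R(-1) - 124*(-76) = (-14 + (-1)² + 4*(-1)) - 124*(-76) = (-14 + 1 - 4) + 9424 = -17 + 9424 = 9407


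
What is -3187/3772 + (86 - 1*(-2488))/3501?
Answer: -160951/1467308 ≈ -0.10969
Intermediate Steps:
-3187/3772 + (86 - 1*(-2488))/3501 = -3187*1/3772 + (86 + 2488)*(1/3501) = -3187/3772 + 2574*(1/3501) = -3187/3772 + 286/389 = -160951/1467308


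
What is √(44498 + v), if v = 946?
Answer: 2*√11361 ≈ 213.18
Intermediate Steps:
√(44498 + v) = √(44498 + 946) = √45444 = 2*√11361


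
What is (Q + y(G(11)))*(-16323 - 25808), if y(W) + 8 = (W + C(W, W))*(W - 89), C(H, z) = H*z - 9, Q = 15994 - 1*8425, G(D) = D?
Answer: 85652323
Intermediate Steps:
Q = 7569 (Q = 15994 - 8425 = 7569)
C(H, z) = -9 + H*z
y(W) = -8 + (-89 + W)*(-9 + W + W²) (y(W) = -8 + (W + (-9 + W*W))*(W - 89) = -8 + (W + (-9 + W²))*(-89 + W) = -8 + (-9 + W + W²)*(-89 + W) = -8 + (-89 + W)*(-9 + W + W²))
(Q + y(G(11)))*(-16323 - 25808) = (7569 + (793 + 11³ - 98*11 - 88*11²))*(-16323 - 25808) = (7569 + (793 + 1331 - 1078 - 88*121))*(-42131) = (7569 + (793 + 1331 - 1078 - 10648))*(-42131) = (7569 - 9602)*(-42131) = -2033*(-42131) = 85652323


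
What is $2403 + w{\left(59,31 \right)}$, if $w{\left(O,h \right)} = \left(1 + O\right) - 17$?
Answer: $2446$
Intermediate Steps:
$w{\left(O,h \right)} = -16 + O$
$2403 + w{\left(59,31 \right)} = 2403 + \left(-16 + 59\right) = 2403 + 43 = 2446$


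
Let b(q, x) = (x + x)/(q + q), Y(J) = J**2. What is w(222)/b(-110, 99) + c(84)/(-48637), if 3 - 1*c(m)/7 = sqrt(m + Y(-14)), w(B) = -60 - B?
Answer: 45718717/145911 + 14*sqrt(70)/48637 ≈ 313.34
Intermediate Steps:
b(q, x) = x/q (b(q, x) = (2*x)/((2*q)) = (2*x)*(1/(2*q)) = x/q)
c(m) = 21 - 7*sqrt(196 + m) (c(m) = 21 - 7*sqrt(m + (-14)**2) = 21 - 7*sqrt(m + 196) = 21 - 7*sqrt(196 + m))
w(222)/b(-110, 99) + c(84)/(-48637) = (-60 - 1*222)/((99/(-110))) + (21 - 7*sqrt(196 + 84))/(-48637) = (-60 - 222)/((99*(-1/110))) + (21 - 14*sqrt(70))*(-1/48637) = -282/(-9/10) + (21 - 14*sqrt(70))*(-1/48637) = -282*(-10/9) + (21 - 14*sqrt(70))*(-1/48637) = 940/3 + (-21/48637 + 14*sqrt(70)/48637) = 45718717/145911 + 14*sqrt(70)/48637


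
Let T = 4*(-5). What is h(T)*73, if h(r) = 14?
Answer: 1022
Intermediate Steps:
T = -20
h(T)*73 = 14*73 = 1022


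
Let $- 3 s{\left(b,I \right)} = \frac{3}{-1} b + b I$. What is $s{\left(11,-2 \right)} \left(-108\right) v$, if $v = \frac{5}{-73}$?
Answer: $\frac{9900}{73} \approx 135.62$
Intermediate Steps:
$v = - \frac{5}{73}$ ($v = 5 \left(- \frac{1}{73}\right) = - \frac{5}{73} \approx -0.068493$)
$s{\left(b,I \right)} = b - \frac{I b}{3}$ ($s{\left(b,I \right)} = - \frac{\frac{3}{-1} b + b I}{3} = - \frac{3 \left(-1\right) b + I b}{3} = - \frac{- 3 b + I b}{3} = b - \frac{I b}{3}$)
$s{\left(11,-2 \right)} \left(-108\right) v = \frac{1}{3} \cdot 11 \left(3 - -2\right) \left(-108\right) \left(- \frac{5}{73}\right) = \frac{1}{3} \cdot 11 \left(3 + 2\right) \left(-108\right) \left(- \frac{5}{73}\right) = \frac{1}{3} \cdot 11 \cdot 5 \left(-108\right) \left(- \frac{5}{73}\right) = \frac{55}{3} \left(-108\right) \left(- \frac{5}{73}\right) = \left(-1980\right) \left(- \frac{5}{73}\right) = \frac{9900}{73}$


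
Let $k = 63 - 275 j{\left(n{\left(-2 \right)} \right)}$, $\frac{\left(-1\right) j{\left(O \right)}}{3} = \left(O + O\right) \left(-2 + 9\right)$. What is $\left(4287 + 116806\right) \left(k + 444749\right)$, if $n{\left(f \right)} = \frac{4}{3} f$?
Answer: $50133955116$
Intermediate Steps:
$n{\left(f \right)} = \frac{4 f}{3}$ ($n{\left(f \right)} = 4 \cdot \frac{1}{3} f = \frac{4 f}{3}$)
$j{\left(O \right)} = - 42 O$ ($j{\left(O \right)} = - 3 \left(O + O\right) \left(-2 + 9\right) = - 3 \cdot 2 O 7 = - 3 \cdot 14 O = - 42 O$)
$k = -30737$ ($k = 63 - 275 \left(- 42 \cdot \frac{4}{3} \left(-2\right)\right) = 63 - 275 \left(\left(-42\right) \left(- \frac{8}{3}\right)\right) = 63 - 30800 = -30737$)
$\left(4287 + 116806\right) \left(k + 444749\right) = \left(4287 + 116806\right) \left(-30737 + 444749\right) = 121093 \cdot 414012 = 50133955116$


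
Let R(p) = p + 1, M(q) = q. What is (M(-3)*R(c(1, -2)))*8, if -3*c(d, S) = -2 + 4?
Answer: -8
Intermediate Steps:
c(d, S) = -2/3 (c(d, S) = -(-2 + 4)/3 = -1/3*2 = -2/3)
R(p) = 1 + p
(M(-3)*R(c(1, -2)))*8 = -3*(1 - 2/3)*8 = -3*1/3*8 = -1*8 = -8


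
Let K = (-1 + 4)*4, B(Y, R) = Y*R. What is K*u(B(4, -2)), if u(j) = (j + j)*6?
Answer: -1152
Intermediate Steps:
B(Y, R) = R*Y
u(j) = 12*j (u(j) = (2*j)*6 = 12*j)
K = 12 (K = 3*4 = 12)
K*u(B(4, -2)) = 12*(12*(-2*4)) = 12*(12*(-8)) = 12*(-96) = -1152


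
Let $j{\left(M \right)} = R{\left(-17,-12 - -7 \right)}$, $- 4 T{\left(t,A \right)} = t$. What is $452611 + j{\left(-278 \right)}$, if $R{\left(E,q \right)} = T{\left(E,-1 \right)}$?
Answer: $\frac{1810461}{4} \approx 4.5262 \cdot 10^{5}$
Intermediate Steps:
$T{\left(t,A \right)} = - \frac{t}{4}$
$R{\left(E,q \right)} = - \frac{E}{4}$
$j{\left(M \right)} = \frac{17}{4}$ ($j{\left(M \right)} = \left(- \frac{1}{4}\right) \left(-17\right) = \frac{17}{4}$)
$452611 + j{\left(-278 \right)} = 452611 + \frac{17}{4} = \frac{1810461}{4}$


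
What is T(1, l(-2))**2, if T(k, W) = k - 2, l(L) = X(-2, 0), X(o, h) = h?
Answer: 1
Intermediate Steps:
l(L) = 0
T(k, W) = -2 + k
T(1, l(-2))**2 = (-2 + 1)**2 = (-1)**2 = 1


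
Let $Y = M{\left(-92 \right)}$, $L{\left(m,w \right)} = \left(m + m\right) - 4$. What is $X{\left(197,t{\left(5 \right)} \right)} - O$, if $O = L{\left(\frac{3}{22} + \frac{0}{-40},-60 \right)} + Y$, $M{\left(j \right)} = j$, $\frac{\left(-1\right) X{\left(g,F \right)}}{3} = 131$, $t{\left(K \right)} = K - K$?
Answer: $- \frac{3270}{11} \approx -297.27$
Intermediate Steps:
$t{\left(K \right)} = 0$
$X{\left(g,F \right)} = -393$ ($X{\left(g,F \right)} = \left(-3\right) 131 = -393$)
$L{\left(m,w \right)} = -4 + 2 m$ ($L{\left(m,w \right)} = 2 m - 4 = -4 + 2 m$)
$Y = -92$
$O = - \frac{1053}{11}$ ($O = \left(-4 + 2 \left(\frac{3}{22} + \frac{0}{-40}\right)\right) - 92 = \left(-4 + 2 \left(3 \cdot \frac{1}{22} + 0 \left(- \frac{1}{40}\right)\right)\right) - 92 = \left(-4 + 2 \left(\frac{3}{22} + 0\right)\right) - 92 = \left(-4 + 2 \cdot \frac{3}{22}\right) - 92 = \left(-4 + \frac{3}{11}\right) - 92 = - \frac{41}{11} - 92 = - \frac{1053}{11} \approx -95.727$)
$X{\left(197,t{\left(5 \right)} \right)} - O = -393 - - \frac{1053}{11} = -393 + \frac{1053}{11} = - \frac{3270}{11}$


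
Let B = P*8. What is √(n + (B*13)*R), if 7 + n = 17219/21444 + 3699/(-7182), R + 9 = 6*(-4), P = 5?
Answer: I*√34909369935444123/1426026 ≈ 131.02*I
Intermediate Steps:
R = -33 (R = -9 + 6*(-4) = -9 - 24 = -33)
B = 40 (B = 5*8 = 40)
n = -19143151/2852052 (n = -7 + (17219/21444 + 3699/(-7182)) = -7 + (17219*(1/21444) + 3699*(-1/7182)) = -7 + (17219/21444 - 137/266) = -7 + 821213/2852052 = -19143151/2852052 ≈ -6.7121)
√(n + (B*13)*R) = √(-19143151/2852052 + (40*13)*(-33)) = √(-19143151/2852052 + 520*(-33)) = √(-19143151/2852052 - 17160) = √(-48960355471/2852052) = I*√34909369935444123/1426026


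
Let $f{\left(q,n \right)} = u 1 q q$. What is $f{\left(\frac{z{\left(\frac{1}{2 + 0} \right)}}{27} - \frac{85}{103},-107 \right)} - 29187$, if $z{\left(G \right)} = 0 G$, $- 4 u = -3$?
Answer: $- \frac{1238557857}{42436} \approx -29187.0$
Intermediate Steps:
$u = \frac{3}{4}$ ($u = \left(- \frac{1}{4}\right) \left(-3\right) = \frac{3}{4} \approx 0.75$)
$z{\left(G \right)} = 0$
$f{\left(q,n \right)} = \frac{3 q^{2}}{4}$ ($f{\left(q,n \right)} = \frac{3 \cdot 1 q}{4} q = \frac{3 q}{4} q = \frac{3 q^{2}}{4}$)
$f{\left(\frac{z{\left(\frac{1}{2 + 0} \right)}}{27} - \frac{85}{103},-107 \right)} - 29187 = \frac{3 \left(\frac{0}{27} - \frac{85}{103}\right)^{2}}{4} - 29187 = \frac{3 \left(0 \cdot \frac{1}{27} - \frac{85}{103}\right)^{2}}{4} - 29187 = \frac{3 \left(0 - \frac{85}{103}\right)^{2}}{4} - 29187 = \frac{3 \left(- \frac{85}{103}\right)^{2}}{4} - 29187 = \frac{3}{4} \cdot \frac{7225}{10609} - 29187 = \frac{21675}{42436} - 29187 = - \frac{1238557857}{42436}$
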